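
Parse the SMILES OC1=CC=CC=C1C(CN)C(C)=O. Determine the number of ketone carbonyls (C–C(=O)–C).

1

The ketone motif appears at heavy-atom position 11 in the SMILES.
Other groups present: 1 hydroxyl, 1 primary amine.
Ketone count: 1.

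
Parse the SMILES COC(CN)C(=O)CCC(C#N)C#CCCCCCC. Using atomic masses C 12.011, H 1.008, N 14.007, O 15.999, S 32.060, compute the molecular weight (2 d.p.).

278.40 g/mol

First, the molecular formula is C16H26N2O2 (counting implicit H from valence).
  C: 16 × 12.011 = 192.176
  H: 26 × 1.008 = 26.208
  N: 2 × 14.007 = 28.014
  O: 2 × 15.999 = 31.998
Sum: 16×12.011 + 26×1.008 + 2×14.007 + 2×15.999 = 278.396 → 278.40 g/mol.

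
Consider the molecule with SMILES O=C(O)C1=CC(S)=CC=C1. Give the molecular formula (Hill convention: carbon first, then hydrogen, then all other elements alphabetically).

Walk through each heavy atom and fill implicit hydrogens from standard valence (C 4, N 3, O 2, S 2, halogen 1):
  atom 1: O, bond orders sum to 2 (valence 2) → 0 H
  atom 2: C, bond orders sum to 4 (valence 4) → 0 H
  atom 3: O, bond orders sum to 1 (valence 2) → 1 H
  atom 4: C, bond orders sum to 4 (valence 4) → 0 H
  atom 5: C, bond orders sum to 3 (valence 4) → 1 H
  atom 6: C, bond orders sum to 4 (valence 4) → 0 H
  atom 7: S, bond orders sum to 1 (valence 2) → 1 H
  atom 8: C, bond orders sum to 3 (valence 4) → 1 H
  atom 9: C, bond orders sum to 3 (valence 4) → 1 H
  atom 10: C, bond orders sum to 3 (valence 4) → 1 H
Totals → C:7, H:6, O:2, S:1.
In Hill order: C7H6O2S.

C7H6O2S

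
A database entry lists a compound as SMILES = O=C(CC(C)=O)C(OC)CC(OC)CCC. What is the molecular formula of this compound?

Walk through each heavy atom and fill implicit hydrogens from standard valence (C 4, N 3, O 2, S 2, halogen 1):
  atom 1: O, bond orders sum to 2 (valence 2) → 0 H
  atom 2: C, bond orders sum to 4 (valence 4) → 0 H
  atom 3: C, bond orders sum to 2 (valence 4) → 2 H
  atom 4: C, bond orders sum to 4 (valence 4) → 0 H
  atom 5: C, bond orders sum to 1 (valence 4) → 3 H
  atom 6: O, bond orders sum to 2 (valence 2) → 0 H
  atom 7: C, bond orders sum to 3 (valence 4) → 1 H
  atom 8: O, bond orders sum to 2 (valence 2) → 0 H
  atom 9: C, bond orders sum to 1 (valence 4) → 3 H
  atom 10: C, bond orders sum to 2 (valence 4) → 2 H
  atom 11: C, bond orders sum to 3 (valence 4) → 1 H
  atom 12: O, bond orders sum to 2 (valence 2) → 0 H
  atom 13: C, bond orders sum to 1 (valence 4) → 3 H
  atom 14: C, bond orders sum to 2 (valence 4) → 2 H
  atom 15: C, bond orders sum to 2 (valence 4) → 2 H
  atom 16: C, bond orders sum to 1 (valence 4) → 3 H
Totals → C:12, H:22, O:4.

C12H22O4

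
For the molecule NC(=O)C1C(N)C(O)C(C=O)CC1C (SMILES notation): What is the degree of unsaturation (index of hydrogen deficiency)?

Molecular formula: C9H16N2O3.
DoU = (2C + 2 + N − H − X) / 2, where X is the halogen count and O/S are ignored.
    = (2·9 + 2 + 2 − 16 − 0) / 2 = 6 / 2 = 3.

3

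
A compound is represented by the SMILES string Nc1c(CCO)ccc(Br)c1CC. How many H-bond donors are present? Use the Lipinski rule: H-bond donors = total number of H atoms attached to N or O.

Donors: find every N or O and count the H atoms it carries.
  atom 1 (N): bond orders sum to 1 → 2 H
  atom 6 (O): bond orders sum to 1 → 1 H
Lipinski HBD = 3.

3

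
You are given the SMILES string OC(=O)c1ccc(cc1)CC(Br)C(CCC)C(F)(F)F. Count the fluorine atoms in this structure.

Scan the SMILES for F atoms (remember two-letter symbols like Cl and Br are single atoms).
Fluorine count: 3.

3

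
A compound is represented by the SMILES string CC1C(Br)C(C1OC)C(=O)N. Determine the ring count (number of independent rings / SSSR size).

1

In SMILES, each pair of matching ring-closure digits denotes one ring-closing bond; the number of such bonds equals the number of independent rings.
Ring-closure bonds here: 1.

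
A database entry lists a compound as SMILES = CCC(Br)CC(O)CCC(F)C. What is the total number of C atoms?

9

Count every carbon token in the SMILES (each C, including those in ring-closure positions and inside branches).
Carbon count: 9.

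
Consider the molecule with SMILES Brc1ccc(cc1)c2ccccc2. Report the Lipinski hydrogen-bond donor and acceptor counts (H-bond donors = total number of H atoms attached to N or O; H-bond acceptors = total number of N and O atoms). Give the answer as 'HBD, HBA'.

Donors: find every N or O and count the H atoms it carries.
  (no N or O atoms present)
Lipinski HBD = 0.
Acceptors: N atoms = 0, O atoms = 0 → HBA = 0.

0, 0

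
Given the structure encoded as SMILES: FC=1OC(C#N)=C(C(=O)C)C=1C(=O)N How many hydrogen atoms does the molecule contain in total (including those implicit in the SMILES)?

5

Walk through each heavy atom and fill implicit hydrogens from standard valence (C 4, N 3, O 2, S 2, halogen 1):
  atom 1: F (halogen, monovalent) → 0 H
  atom 2: C, bond orders sum to 4 (valence 4) → 0 H
  atom 3: O, bond orders sum to 2 (valence 2) → 0 H
  atom 4: C, bond orders sum to 4 (valence 4) → 0 H
  atom 5: C, bond orders sum to 4 (valence 4) → 0 H
  atom 6: N, bond orders sum to 3 (valence 3) → 0 H
  atom 7: C, bond orders sum to 4 (valence 4) → 0 H
  atom 8: C, bond orders sum to 4 (valence 4) → 0 H
  atom 9: O, bond orders sum to 2 (valence 2) → 0 H
  atom 10: C, bond orders sum to 1 (valence 4) → 3 H
  atom 11: C, bond orders sum to 4 (valence 4) → 0 H
  atom 12: C, bond orders sum to 4 (valence 4) → 0 H
  atom 13: O, bond orders sum to 2 (valence 2) → 0 H
  atom 14: N, bond orders sum to 1 (valence 3) → 2 H
Total hydrogens: 5.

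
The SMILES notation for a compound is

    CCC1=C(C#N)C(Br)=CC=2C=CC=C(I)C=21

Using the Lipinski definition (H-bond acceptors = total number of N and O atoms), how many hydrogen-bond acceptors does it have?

1

N atoms: 1; O atoms: 0.
Lipinski HBA = 1 + 0 = 1.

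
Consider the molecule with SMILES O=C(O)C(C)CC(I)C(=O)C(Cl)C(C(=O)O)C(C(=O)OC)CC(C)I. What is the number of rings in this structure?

In SMILES, each pair of matching ring-closure digits denotes one ring-closing bond; the number of such bonds equals the number of independent rings.
Ring-closure bonds here: 0.

0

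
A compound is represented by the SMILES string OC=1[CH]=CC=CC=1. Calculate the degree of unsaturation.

Degree of unsaturation = (number of rings) + (number of π bonds).
Ring closures in the SMILES: 1.
π bonds: 3 double bonds (each 1 DoU) → 3 DoU from unsaturation.
Total DoU = 1 + 3 = 4.

4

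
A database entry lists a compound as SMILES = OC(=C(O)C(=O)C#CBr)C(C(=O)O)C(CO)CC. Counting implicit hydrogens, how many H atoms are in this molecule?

13

Walk through each heavy atom and fill implicit hydrogens from standard valence (C 4, N 3, O 2, S 2, halogen 1):
  atom 1: O, bond orders sum to 1 (valence 2) → 1 H
  atom 2: C, bond orders sum to 4 (valence 4) → 0 H
  atom 3: C, bond orders sum to 4 (valence 4) → 0 H
  atom 4: O, bond orders sum to 1 (valence 2) → 1 H
  atom 5: C, bond orders sum to 4 (valence 4) → 0 H
  atom 6: O, bond orders sum to 2 (valence 2) → 0 H
  atom 7: C, bond orders sum to 4 (valence 4) → 0 H
  atom 8: C, bond orders sum to 4 (valence 4) → 0 H
  atom 9: Br (halogen, monovalent) → 0 H
  atom 10: C, bond orders sum to 3 (valence 4) → 1 H
  atom 11: C, bond orders sum to 4 (valence 4) → 0 H
  atom 12: O, bond orders sum to 2 (valence 2) → 0 H
  atom 13: O, bond orders sum to 1 (valence 2) → 1 H
  atom 14: C, bond orders sum to 3 (valence 4) → 1 H
  atom 15: C, bond orders sum to 2 (valence 4) → 2 H
  atom 16: O, bond orders sum to 1 (valence 2) → 1 H
  atom 17: C, bond orders sum to 2 (valence 4) → 2 H
  atom 18: C, bond orders sum to 1 (valence 4) → 3 H
Total hydrogens: 13.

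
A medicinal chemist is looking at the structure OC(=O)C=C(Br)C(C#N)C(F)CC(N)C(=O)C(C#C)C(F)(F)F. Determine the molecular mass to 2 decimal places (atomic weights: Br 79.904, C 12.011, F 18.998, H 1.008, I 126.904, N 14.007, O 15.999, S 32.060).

First, the molecular formula is C13H11BrF4N2O3 (counting implicit H from valence).
  Br: 1 × 79.904 = 79.904
  C: 13 × 12.011 = 156.143
  F: 4 × 18.998 = 75.992
  H: 11 × 1.008 = 11.088
  N: 2 × 14.007 = 28.014
  O: 3 × 15.999 = 47.997
Sum: 1×79.904 + 13×12.011 + 4×18.998 + 11×1.008 + 2×14.007 + 3×15.999 = 399.138 → 399.14 g/mol.

399.14 g/mol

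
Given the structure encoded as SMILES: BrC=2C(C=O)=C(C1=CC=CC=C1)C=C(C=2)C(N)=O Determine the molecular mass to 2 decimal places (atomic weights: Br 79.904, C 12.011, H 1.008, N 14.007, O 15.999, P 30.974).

304.14 g/mol

First, the molecular formula is C14H10BrNO2 (counting implicit H from valence).
  Br: 1 × 79.904 = 79.904
  C: 14 × 12.011 = 168.154
  H: 10 × 1.008 = 10.080
  N: 1 × 14.007 = 14.007
  O: 2 × 15.999 = 31.998
Sum: 1×79.904 + 14×12.011 + 10×1.008 + 1×14.007 + 2×15.999 = 304.143 → 304.14 g/mol.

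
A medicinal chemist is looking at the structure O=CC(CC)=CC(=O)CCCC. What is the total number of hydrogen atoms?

16

Walk through each heavy atom and fill implicit hydrogens from standard valence (C 4, N 3, O 2, S 2, halogen 1):
  atom 1: O, bond orders sum to 2 (valence 2) → 0 H
  atom 2: C, bond orders sum to 3 (valence 4) → 1 H
  atom 3: C, bond orders sum to 4 (valence 4) → 0 H
  atom 4: C, bond orders sum to 2 (valence 4) → 2 H
  atom 5: C, bond orders sum to 1 (valence 4) → 3 H
  atom 6: C, bond orders sum to 3 (valence 4) → 1 H
  atom 7: C, bond orders sum to 4 (valence 4) → 0 H
  atom 8: O, bond orders sum to 2 (valence 2) → 0 H
  atom 9: C, bond orders sum to 2 (valence 4) → 2 H
  atom 10: C, bond orders sum to 2 (valence 4) → 2 H
  atom 11: C, bond orders sum to 2 (valence 4) → 2 H
  atom 12: C, bond orders sum to 1 (valence 4) → 3 H
Total hydrogens: 16.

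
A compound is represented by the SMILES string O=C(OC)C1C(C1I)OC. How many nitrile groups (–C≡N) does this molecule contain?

0

Scan the SMILES for the nitrile motif — none present.
Groups that are present: 1 ester, 1 ether.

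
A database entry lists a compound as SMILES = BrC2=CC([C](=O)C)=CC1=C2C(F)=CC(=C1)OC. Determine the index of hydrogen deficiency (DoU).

8

Molecular formula: C13H10BrFO2.
DoU = (2C + 2 + N − H − X) / 2, where X is the halogen count and O/S are ignored.
    = (2·13 + 2 + 0 − 10 − 2) / 2 = 16 / 2 = 8.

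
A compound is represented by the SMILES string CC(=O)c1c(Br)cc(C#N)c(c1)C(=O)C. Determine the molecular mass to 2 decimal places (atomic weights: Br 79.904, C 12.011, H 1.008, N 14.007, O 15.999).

First, the molecular formula is C11H8BrNO2 (counting implicit H from valence).
  Br: 1 × 79.904 = 79.904
  C: 11 × 12.011 = 132.121
  H: 8 × 1.008 = 8.064
  N: 1 × 14.007 = 14.007
  O: 2 × 15.999 = 31.998
Sum: 1×79.904 + 11×12.011 + 8×1.008 + 1×14.007 + 2×15.999 = 266.094 → 266.09 g/mol.

266.09 g/mol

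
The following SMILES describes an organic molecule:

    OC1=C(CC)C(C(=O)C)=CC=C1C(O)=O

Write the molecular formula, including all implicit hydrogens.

C11H12O4

Walk through each heavy atom and fill implicit hydrogens from standard valence (C 4, N 3, O 2, S 2, halogen 1):
  atom 1: O, bond orders sum to 1 (valence 2) → 1 H
  atom 2: C, bond orders sum to 4 (valence 4) → 0 H
  atom 3: C, bond orders sum to 4 (valence 4) → 0 H
  atom 4: C, bond orders sum to 2 (valence 4) → 2 H
  atom 5: C, bond orders sum to 1 (valence 4) → 3 H
  atom 6: C, bond orders sum to 4 (valence 4) → 0 H
  atom 7: C, bond orders sum to 4 (valence 4) → 0 H
  atom 8: O, bond orders sum to 2 (valence 2) → 0 H
  atom 9: C, bond orders sum to 1 (valence 4) → 3 H
  atom 10: C, bond orders sum to 3 (valence 4) → 1 H
  atom 11: C, bond orders sum to 3 (valence 4) → 1 H
  atom 12: C, bond orders sum to 4 (valence 4) → 0 H
  atom 13: C, bond orders sum to 4 (valence 4) → 0 H
  atom 14: O, bond orders sum to 1 (valence 2) → 1 H
  atom 15: O, bond orders sum to 2 (valence 2) → 0 H
Totals → C:11, H:12, O:4.
In Hill order: C11H12O4.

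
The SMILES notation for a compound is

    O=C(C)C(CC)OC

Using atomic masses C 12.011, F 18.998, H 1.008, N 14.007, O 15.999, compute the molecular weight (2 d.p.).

116.16 g/mol

First, the molecular formula is C6H12O2 (counting implicit H from valence).
  C: 6 × 12.011 = 72.066
  H: 12 × 1.008 = 12.096
  O: 2 × 15.999 = 31.998
Sum: 6×12.011 + 12×1.008 + 2×15.999 = 116.160 → 116.16 g/mol.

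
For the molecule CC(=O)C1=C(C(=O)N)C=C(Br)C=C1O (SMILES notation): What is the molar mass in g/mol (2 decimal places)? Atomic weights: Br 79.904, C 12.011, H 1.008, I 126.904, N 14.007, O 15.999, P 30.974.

258.07 g/mol

First, the molecular formula is C9H8BrNO3 (counting implicit H from valence).
  Br: 1 × 79.904 = 79.904
  C: 9 × 12.011 = 108.099
  H: 8 × 1.008 = 8.064
  N: 1 × 14.007 = 14.007
  O: 3 × 15.999 = 47.997
Sum: 1×79.904 + 9×12.011 + 8×1.008 + 1×14.007 + 3×15.999 = 258.071 → 258.07 g/mol.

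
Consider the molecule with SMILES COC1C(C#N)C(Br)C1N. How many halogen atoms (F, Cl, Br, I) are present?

Halogen atoms appear at heavy-atom position 8 (1×Br).
Other groups present: 1 ether, 1 nitrile, 1 primary amine.
Halogen count: 1.

1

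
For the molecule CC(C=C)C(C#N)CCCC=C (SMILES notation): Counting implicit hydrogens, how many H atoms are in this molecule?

17

Walk through each heavy atom and fill implicit hydrogens from standard valence (C 4, N 3, O 2, S 2, halogen 1):
  atom 1: C, bond orders sum to 1 (valence 4) → 3 H
  atom 2: C, bond orders sum to 3 (valence 4) → 1 H
  atom 3: C, bond orders sum to 3 (valence 4) → 1 H
  atom 4: C, bond orders sum to 2 (valence 4) → 2 H
  atom 5: C, bond orders sum to 3 (valence 4) → 1 H
  atom 6: C, bond orders sum to 4 (valence 4) → 0 H
  atom 7: N, bond orders sum to 3 (valence 3) → 0 H
  atom 8: C, bond orders sum to 2 (valence 4) → 2 H
  atom 9: C, bond orders sum to 2 (valence 4) → 2 H
  atom 10: C, bond orders sum to 2 (valence 4) → 2 H
  atom 11: C, bond orders sum to 3 (valence 4) → 1 H
  atom 12: C, bond orders sum to 2 (valence 4) → 2 H
Total hydrogens: 17.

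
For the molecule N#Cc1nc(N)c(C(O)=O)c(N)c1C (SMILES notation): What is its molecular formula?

Walk through each heavy atom and fill implicit hydrogens from standard valence (C 4, N 3, O 2, S 2, halogen 1); for lowercase aromatic atoms, an aromatic c carries 1 H when it has two neighbours and 0 H with three, and aromatic n carries 0 H:
  atom 1: N, bond orders sum to 3 (valence 3) → 0 H
  atom 2: C, bond orders sum to 4 (valence 4) → 0 H
  atom 3: aromatic c, 3 neighbours → 0 H
  atom 4: aromatic n, 2 neighbours → 0 H
  atom 5: aromatic c, 3 neighbours → 0 H
  atom 6: N, bond orders sum to 1 (valence 3) → 2 H
  atom 7: aromatic c, 3 neighbours → 0 H
  atom 8: C, bond orders sum to 4 (valence 4) → 0 H
  atom 9: O, bond orders sum to 1 (valence 2) → 1 H
  atom 10: O, bond orders sum to 2 (valence 2) → 0 H
  atom 11: aromatic c, 3 neighbours → 0 H
  atom 12: N, bond orders sum to 1 (valence 3) → 2 H
  atom 13: aromatic c, 3 neighbours → 0 H
  atom 14: C, bond orders sum to 1 (valence 4) → 3 H
Totals → C:8, H:8, N:4, O:2.

C8H8N4O2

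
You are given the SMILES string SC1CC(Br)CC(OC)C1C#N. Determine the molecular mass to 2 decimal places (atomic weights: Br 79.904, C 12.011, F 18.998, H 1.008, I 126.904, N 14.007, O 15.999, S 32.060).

First, the molecular formula is C8H12BrNOS (counting implicit H from valence).
  Br: 1 × 79.904 = 79.904
  C: 8 × 12.011 = 96.088
  H: 12 × 1.008 = 12.096
  N: 1 × 14.007 = 14.007
  O: 1 × 15.999 = 15.999
  S: 1 × 32.060 = 32.060
Sum: 1×79.904 + 8×12.011 + 12×1.008 + 1×14.007 + 1×15.999 + 1×32.060 = 250.154 → 250.15 g/mol.

250.15 g/mol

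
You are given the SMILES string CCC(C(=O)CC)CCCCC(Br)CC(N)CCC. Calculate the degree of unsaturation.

1

Degree of unsaturation = (number of rings) + (number of π bonds).
Ring closures in the SMILES: 0.
π bonds: 1 double bond (each 1 DoU) → 1 DoU from unsaturation.
Total DoU = 0 + 1 = 1.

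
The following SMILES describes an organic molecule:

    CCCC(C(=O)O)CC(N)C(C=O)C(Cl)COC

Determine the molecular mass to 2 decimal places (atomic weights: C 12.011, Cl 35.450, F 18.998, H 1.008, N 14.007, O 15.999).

279.76 g/mol

First, the molecular formula is C12H22ClNO4 (counting implicit H from valence).
  C: 12 × 12.011 = 144.132
  Cl: 1 × 35.450 = 35.450
  H: 22 × 1.008 = 22.176
  N: 1 × 14.007 = 14.007
  O: 4 × 15.999 = 63.996
Sum: 12×12.011 + 1×35.450 + 22×1.008 + 1×14.007 + 4×15.999 = 279.761 → 279.76 g/mol.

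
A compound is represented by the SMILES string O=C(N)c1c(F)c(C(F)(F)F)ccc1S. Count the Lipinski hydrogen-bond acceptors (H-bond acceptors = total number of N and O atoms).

2

N atoms: 1; O atoms: 1.
Lipinski HBA = 1 + 1 = 2.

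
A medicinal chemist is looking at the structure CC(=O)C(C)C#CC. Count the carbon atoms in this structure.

7

Count every carbon token in the SMILES (each C, including those in ring-closure positions and inside branches).
Carbon count: 7.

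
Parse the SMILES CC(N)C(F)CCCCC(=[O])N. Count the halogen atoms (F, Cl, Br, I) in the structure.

1

Halogen atoms appear at heavy-atom position 5 (1×F).
Other groups present: 1 amide, 1 primary amine.
Halogen count: 1.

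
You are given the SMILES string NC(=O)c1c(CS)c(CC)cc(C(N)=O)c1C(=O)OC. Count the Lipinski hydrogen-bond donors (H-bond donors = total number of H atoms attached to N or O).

Donors: find every N or O and count the H atoms it carries.
  atom 1 (N): bond orders sum to 1 → 2 H
  atom 3 (O): bond orders sum to 2 → 0 H
  atom 14 (N): bond orders sum to 1 → 2 H
  atom 15 (O): bond orders sum to 2 → 0 H
  atom 18 (O): bond orders sum to 2 → 0 H
  atom 19 (O): bond orders sum to 2 → 0 H
Lipinski HBD = 4.

4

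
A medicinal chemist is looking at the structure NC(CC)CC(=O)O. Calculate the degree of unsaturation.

Molecular formula: C5H11NO2.
DoU = (2C + 2 + N − H − X) / 2, where X is the halogen count and O/S are ignored.
    = (2·5 + 2 + 1 − 11 − 0) / 2 = 2 / 2 = 1.

1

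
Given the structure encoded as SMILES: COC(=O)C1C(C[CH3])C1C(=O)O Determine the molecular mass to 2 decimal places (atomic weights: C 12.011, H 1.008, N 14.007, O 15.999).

172.18 g/mol

First, the molecular formula is C8H12O4 (counting implicit H from valence).
  C: 8 × 12.011 = 96.088
  H: 12 × 1.008 = 12.096
  O: 4 × 15.999 = 63.996
Sum: 8×12.011 + 12×1.008 + 4×15.999 = 172.180 → 172.18 g/mol.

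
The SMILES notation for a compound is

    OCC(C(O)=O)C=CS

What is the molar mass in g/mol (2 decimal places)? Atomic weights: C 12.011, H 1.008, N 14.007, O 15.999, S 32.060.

First, the molecular formula is C5H8O3S (counting implicit H from valence).
  C: 5 × 12.011 = 60.055
  H: 8 × 1.008 = 8.064
  O: 3 × 15.999 = 47.997
  S: 1 × 32.060 = 32.060
Sum: 5×12.011 + 8×1.008 + 3×15.999 + 1×32.060 = 148.176 → 148.18 g/mol.

148.18 g/mol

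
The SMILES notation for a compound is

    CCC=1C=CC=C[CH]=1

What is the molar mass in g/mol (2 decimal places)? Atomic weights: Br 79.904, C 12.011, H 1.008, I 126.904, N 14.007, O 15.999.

First, the molecular formula is C8H10 (counting implicit H from valence).
  C: 8 × 12.011 = 96.088
  H: 10 × 1.008 = 10.080
Sum: 8×12.011 + 10×1.008 = 106.168 → 106.17 g/mol.

106.17 g/mol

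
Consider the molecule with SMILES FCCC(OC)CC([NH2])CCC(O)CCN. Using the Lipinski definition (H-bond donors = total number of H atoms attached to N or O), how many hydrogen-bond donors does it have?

5

Donors: find every N or O and count the H atoms it carries.
  atom 5 (O): bond orders sum to 2 → 0 H
  atom 9 (N): bond orders sum to 1 → 2 H
  atom 13 (O): bond orders sum to 1 → 1 H
  atom 16 (N): bond orders sum to 1 → 2 H
Lipinski HBD = 5.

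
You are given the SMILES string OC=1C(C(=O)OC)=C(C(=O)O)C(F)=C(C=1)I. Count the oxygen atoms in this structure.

Scan the SMILES for O atoms (remember two-letter symbols like Cl and Br are single atoms).
Oxygen count: 5.

5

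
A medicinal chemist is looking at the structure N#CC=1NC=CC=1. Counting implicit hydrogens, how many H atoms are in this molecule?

4

Walk through each heavy atom and fill implicit hydrogens from standard valence (C 4, N 3, O 2, S 2, halogen 1):
  atom 1: N, bond orders sum to 3 (valence 3) → 0 H
  atom 2: C, bond orders sum to 4 (valence 4) → 0 H
  atom 3: C, bond orders sum to 4 (valence 4) → 0 H
  atom 4: N, bond orders sum to 2 (valence 3) → 1 H
  atom 5: C, bond orders sum to 3 (valence 4) → 1 H
  atom 6: C, bond orders sum to 3 (valence 4) → 1 H
  atom 7: C, bond orders sum to 3 (valence 4) → 1 H
Total hydrogens: 4.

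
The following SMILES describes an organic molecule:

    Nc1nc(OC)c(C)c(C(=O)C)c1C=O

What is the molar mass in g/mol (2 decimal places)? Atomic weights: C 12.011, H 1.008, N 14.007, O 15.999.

208.22 g/mol

First, the molecular formula is C10H12N2O3 (counting implicit H from valence).
  C: 10 × 12.011 = 120.110
  H: 12 × 1.008 = 12.096
  N: 2 × 14.007 = 28.014
  O: 3 × 15.999 = 47.997
Sum: 10×12.011 + 12×1.008 + 2×14.007 + 3×15.999 = 208.217 → 208.22 g/mol.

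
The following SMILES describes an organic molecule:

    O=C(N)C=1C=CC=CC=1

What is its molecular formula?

Walk through each heavy atom and fill implicit hydrogens from standard valence (C 4, N 3, O 2, S 2, halogen 1):
  atom 1: O, bond orders sum to 2 (valence 2) → 0 H
  atom 2: C, bond orders sum to 4 (valence 4) → 0 H
  atom 3: N, bond orders sum to 1 (valence 3) → 2 H
  atom 4: C, bond orders sum to 4 (valence 4) → 0 H
  atom 5: C, bond orders sum to 3 (valence 4) → 1 H
  atom 6: C, bond orders sum to 3 (valence 4) → 1 H
  atom 7: C, bond orders sum to 3 (valence 4) → 1 H
  atom 8: C, bond orders sum to 3 (valence 4) → 1 H
  atom 9: C, bond orders sum to 3 (valence 4) → 1 H
Totals → C:7, H:7, N:1, O:1.
In Hill order: C7H7NO.

C7H7NO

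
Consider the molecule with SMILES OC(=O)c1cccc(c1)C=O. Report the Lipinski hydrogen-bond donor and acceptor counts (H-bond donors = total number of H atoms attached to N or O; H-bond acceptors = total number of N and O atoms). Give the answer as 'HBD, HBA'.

Donors: find every N or O and count the H atoms it carries.
  atom 1 (O): bond orders sum to 1 → 1 H
  atom 3 (O): bond orders sum to 2 → 0 H
  atom 11 (O): bond orders sum to 2 → 0 H
Lipinski HBD = 1.
Acceptors: N atoms = 0, O atoms = 3 → HBA = 3.

1, 3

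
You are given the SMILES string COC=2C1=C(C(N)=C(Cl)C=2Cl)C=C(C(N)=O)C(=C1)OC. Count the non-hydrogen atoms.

20

Every atom symbol written in the SMILES (organic subset) is one heavy atom; implicit H are not written.
Heavy atoms by element → C:13, Cl:2, N:2, O:3.
Total: 20.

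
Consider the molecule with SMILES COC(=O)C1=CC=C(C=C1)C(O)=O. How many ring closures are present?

1

In SMILES, each pair of matching ring-closure digits denotes one ring-closing bond; the number of such bonds equals the number of independent rings.
Ring-closure bonds here: 1.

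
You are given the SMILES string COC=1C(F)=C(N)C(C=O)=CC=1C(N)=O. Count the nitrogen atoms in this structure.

Scan the SMILES for N atoms (remember two-letter symbols like Cl and Br are single atoms).
Nitrogen count: 2.

2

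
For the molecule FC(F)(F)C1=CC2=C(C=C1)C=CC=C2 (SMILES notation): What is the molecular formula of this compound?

Walk through each heavy atom and fill implicit hydrogens from standard valence (C 4, N 3, O 2, S 2, halogen 1):
  atom 1: F (halogen, monovalent) → 0 H
  atom 2: C, bond orders sum to 4 (valence 4) → 0 H
  atom 3: F (halogen, monovalent) → 0 H
  atom 4: F (halogen, monovalent) → 0 H
  atom 5: C, bond orders sum to 4 (valence 4) → 0 H
  atom 6: C, bond orders sum to 3 (valence 4) → 1 H
  atom 7: C, bond orders sum to 4 (valence 4) → 0 H
  atom 8: C, bond orders sum to 4 (valence 4) → 0 H
  atom 9: C, bond orders sum to 3 (valence 4) → 1 H
  atom 10: C, bond orders sum to 3 (valence 4) → 1 H
  atom 11: C, bond orders sum to 3 (valence 4) → 1 H
  atom 12: C, bond orders sum to 3 (valence 4) → 1 H
  atom 13: C, bond orders sum to 3 (valence 4) → 1 H
  atom 14: C, bond orders sum to 3 (valence 4) → 1 H
Totals → C:11, H:7, F:3.
In Hill order: C11H7F3.

C11H7F3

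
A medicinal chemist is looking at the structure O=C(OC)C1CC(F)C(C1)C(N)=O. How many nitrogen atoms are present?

1

Scan the SMILES for N atoms (remember two-letter symbols like Cl and Br are single atoms).
Nitrogen count: 1.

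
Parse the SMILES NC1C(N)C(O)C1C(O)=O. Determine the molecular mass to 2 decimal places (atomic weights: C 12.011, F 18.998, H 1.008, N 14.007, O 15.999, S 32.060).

146.15 g/mol

First, the molecular formula is C5H10N2O3 (counting implicit H from valence).
  C: 5 × 12.011 = 60.055
  H: 10 × 1.008 = 10.080
  N: 2 × 14.007 = 28.014
  O: 3 × 15.999 = 47.997
Sum: 5×12.011 + 10×1.008 + 2×14.007 + 3×15.999 = 146.146 → 146.15 g/mol.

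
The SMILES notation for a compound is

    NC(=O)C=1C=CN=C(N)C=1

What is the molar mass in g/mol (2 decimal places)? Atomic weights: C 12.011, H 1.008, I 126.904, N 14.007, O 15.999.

137.14 g/mol

First, the molecular formula is C6H7N3O (counting implicit H from valence).
  C: 6 × 12.011 = 72.066
  H: 7 × 1.008 = 7.056
  N: 3 × 14.007 = 42.021
  O: 1 × 15.999 = 15.999
Sum: 6×12.011 + 7×1.008 + 3×14.007 + 1×15.999 = 137.142 → 137.14 g/mol.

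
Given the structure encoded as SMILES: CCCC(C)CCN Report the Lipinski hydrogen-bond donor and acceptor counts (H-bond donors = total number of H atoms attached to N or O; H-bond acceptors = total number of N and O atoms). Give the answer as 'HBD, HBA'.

2, 1

Donors: find every N or O and count the H atoms it carries.
  atom 8 (N): bond orders sum to 1 → 2 H
Lipinski HBD = 2.
Acceptors: N atoms = 1, O atoms = 0 → HBA = 1.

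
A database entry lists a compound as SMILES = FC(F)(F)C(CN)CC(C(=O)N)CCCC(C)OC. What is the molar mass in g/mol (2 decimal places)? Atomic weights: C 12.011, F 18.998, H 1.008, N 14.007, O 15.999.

284.32 g/mol

First, the molecular formula is C12H23F3N2O2 (counting implicit H from valence).
  C: 12 × 12.011 = 144.132
  F: 3 × 18.998 = 56.994
  H: 23 × 1.008 = 23.184
  N: 2 × 14.007 = 28.014
  O: 2 × 15.999 = 31.998
Sum: 12×12.011 + 3×18.998 + 23×1.008 + 2×14.007 + 2×15.999 = 284.322 → 284.32 g/mol.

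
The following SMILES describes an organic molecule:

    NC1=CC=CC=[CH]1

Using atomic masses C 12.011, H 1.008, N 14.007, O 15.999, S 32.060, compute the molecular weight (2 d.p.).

First, the molecular formula is C6H7N (counting implicit H from valence).
  C: 6 × 12.011 = 72.066
  H: 7 × 1.008 = 7.056
  N: 1 × 14.007 = 14.007
Sum: 6×12.011 + 7×1.008 + 1×14.007 = 93.129 → 93.13 g/mol.

93.13 g/mol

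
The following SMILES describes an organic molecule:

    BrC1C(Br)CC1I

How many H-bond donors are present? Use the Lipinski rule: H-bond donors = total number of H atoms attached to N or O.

0

Donors: find every N or O and count the H atoms it carries.
  (no N or O atoms present)
Lipinski HBD = 0.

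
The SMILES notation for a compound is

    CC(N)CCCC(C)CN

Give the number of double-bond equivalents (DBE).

0

Molecular formula: C8H20N2.
DoU = (2C + 2 + N − H − X) / 2, where X is the halogen count and O/S are ignored.
    = (2·8 + 2 + 2 − 20 − 0) / 2 = 0 / 2 = 0.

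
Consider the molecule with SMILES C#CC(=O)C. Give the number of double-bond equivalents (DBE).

3

Molecular formula: C4H4O.
DoU = (2C + 2 + N − H − X) / 2, where X is the halogen count and O/S are ignored.
    = (2·4 + 2 + 0 − 4 − 0) / 2 = 6 / 2 = 3.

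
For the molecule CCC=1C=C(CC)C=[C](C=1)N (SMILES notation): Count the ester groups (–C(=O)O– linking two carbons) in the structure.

0

Scan the SMILES for the ester motif — none present.
Groups that are present: 1 primary amine.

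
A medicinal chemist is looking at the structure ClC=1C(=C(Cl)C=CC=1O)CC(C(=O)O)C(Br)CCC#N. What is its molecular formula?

Walk through each heavy atom and fill implicit hydrogens from standard valence (C 4, N 3, O 2, S 2, halogen 1):
  atom 1: Cl (halogen, monovalent) → 0 H
  atom 2: C, bond orders sum to 4 (valence 4) → 0 H
  atom 3: C, bond orders sum to 4 (valence 4) → 0 H
  atom 4: C, bond orders sum to 4 (valence 4) → 0 H
  atom 5: Cl (halogen, monovalent) → 0 H
  atom 6: C, bond orders sum to 3 (valence 4) → 1 H
  atom 7: C, bond orders sum to 3 (valence 4) → 1 H
  atom 8: C, bond orders sum to 4 (valence 4) → 0 H
  atom 9: O, bond orders sum to 1 (valence 2) → 1 H
  atom 10: C, bond orders sum to 2 (valence 4) → 2 H
  atom 11: C, bond orders sum to 3 (valence 4) → 1 H
  atom 12: C, bond orders sum to 4 (valence 4) → 0 H
  atom 13: O, bond orders sum to 2 (valence 2) → 0 H
  atom 14: O, bond orders sum to 1 (valence 2) → 1 H
  atom 15: C, bond orders sum to 3 (valence 4) → 1 H
  atom 16: Br (halogen, monovalent) → 0 H
  atom 17: C, bond orders sum to 2 (valence 4) → 2 H
  atom 18: C, bond orders sum to 2 (valence 4) → 2 H
  atom 19: C, bond orders sum to 4 (valence 4) → 0 H
  atom 20: N, bond orders sum to 3 (valence 3) → 0 H
Totals → C:13, H:12, Br:1, Cl:2, N:1, O:3.

C13H12BrCl2NO3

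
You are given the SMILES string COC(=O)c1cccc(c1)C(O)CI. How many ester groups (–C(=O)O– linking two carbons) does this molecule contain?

1

The ester motif appears at heavy-atom position 3 in the SMILES.
Other groups present: 1 hydroxyl.
Ester count: 1.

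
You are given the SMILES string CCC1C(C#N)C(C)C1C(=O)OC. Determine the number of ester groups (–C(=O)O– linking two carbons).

1

The ester motif appears at heavy-atom position 10 in the SMILES.
Other groups present: 1 nitrile.
Ester count: 1.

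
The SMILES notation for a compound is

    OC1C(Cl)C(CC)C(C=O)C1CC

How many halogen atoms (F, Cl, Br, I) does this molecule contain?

1

Halogen atoms appear at heavy-atom position 4 (1×Cl).
Other groups present: 1 aldehyde, 1 hydroxyl.
Halogen count: 1.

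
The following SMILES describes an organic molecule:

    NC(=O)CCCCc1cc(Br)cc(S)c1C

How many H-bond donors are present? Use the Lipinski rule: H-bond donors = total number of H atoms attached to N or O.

2

Donors: find every N or O and count the H atoms it carries.
  atom 1 (N): bond orders sum to 1 → 2 H
  atom 3 (O): bond orders sum to 2 → 0 H
Lipinski HBD = 2.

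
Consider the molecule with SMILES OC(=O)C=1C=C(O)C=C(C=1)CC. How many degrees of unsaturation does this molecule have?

5

Degree of unsaturation = (number of rings) + (number of π bonds).
Ring closures in the SMILES: 1.
π bonds: 4 double bonds (each 1 DoU) → 4 DoU from unsaturation.
Total DoU = 1 + 4 = 5.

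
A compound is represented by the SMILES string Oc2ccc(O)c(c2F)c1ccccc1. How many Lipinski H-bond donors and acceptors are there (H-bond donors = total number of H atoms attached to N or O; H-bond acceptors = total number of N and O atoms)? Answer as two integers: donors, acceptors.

Donors: find every N or O and count the H atoms it carries.
  atom 1 (O): bond orders sum to 1 → 1 H
  atom 6 (O): bond orders sum to 1 → 1 H
Lipinski HBD = 2.
Acceptors: N atoms = 0, O atoms = 2 → HBA = 2.

2, 2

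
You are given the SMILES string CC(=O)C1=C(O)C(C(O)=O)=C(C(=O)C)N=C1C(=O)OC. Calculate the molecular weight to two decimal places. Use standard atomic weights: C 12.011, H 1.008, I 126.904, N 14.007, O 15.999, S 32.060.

First, the molecular formula is C12H11NO7 (counting implicit H from valence).
  C: 12 × 12.011 = 144.132
  H: 11 × 1.008 = 11.088
  N: 1 × 14.007 = 14.007
  O: 7 × 15.999 = 111.993
Sum: 12×12.011 + 11×1.008 + 1×14.007 + 7×15.999 = 281.220 → 281.22 g/mol.

281.22 g/mol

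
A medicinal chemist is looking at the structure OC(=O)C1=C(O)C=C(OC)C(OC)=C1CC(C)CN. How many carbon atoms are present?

Count every carbon token in the SMILES (each C, including those in ring-closure positions and inside branches).
Carbon count: 13.

13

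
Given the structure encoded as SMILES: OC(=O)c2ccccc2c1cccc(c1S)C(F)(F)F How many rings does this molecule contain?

2

In SMILES, each pair of matching ring-closure digits denotes one ring-closing bond; the number of such bonds equals the number of independent rings.
Ring-closure bonds here: 2.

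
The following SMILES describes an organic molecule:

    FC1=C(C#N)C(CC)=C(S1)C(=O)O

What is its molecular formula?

C8H6FNO2S

Walk through each heavy atom and fill implicit hydrogens from standard valence (C 4, N 3, O 2, S 2, halogen 1):
  atom 1: F (halogen, monovalent) → 0 H
  atom 2: C, bond orders sum to 4 (valence 4) → 0 H
  atom 3: C, bond orders sum to 4 (valence 4) → 0 H
  atom 4: C, bond orders sum to 4 (valence 4) → 0 H
  atom 5: N, bond orders sum to 3 (valence 3) → 0 H
  atom 6: C, bond orders sum to 4 (valence 4) → 0 H
  atom 7: C, bond orders sum to 2 (valence 4) → 2 H
  atom 8: C, bond orders sum to 1 (valence 4) → 3 H
  atom 9: C, bond orders sum to 4 (valence 4) → 0 H
  atom 10: S, bond orders sum to 2 (valence 2) → 0 H
  atom 11: C, bond orders sum to 4 (valence 4) → 0 H
  atom 12: O, bond orders sum to 2 (valence 2) → 0 H
  atom 13: O, bond orders sum to 1 (valence 2) → 1 H
Totals → C:8, H:6, F:1, N:1, O:2, S:1.
In Hill order: C8H6FNO2S.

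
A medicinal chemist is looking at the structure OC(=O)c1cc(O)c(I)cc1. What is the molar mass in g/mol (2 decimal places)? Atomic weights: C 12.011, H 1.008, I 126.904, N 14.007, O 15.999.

264.02 g/mol

First, the molecular formula is C7H5IO3 (counting implicit H from valence).
  C: 7 × 12.011 = 84.077
  H: 5 × 1.008 = 5.040
  I: 1 × 126.904 = 126.904
  O: 3 × 15.999 = 47.997
Sum: 7×12.011 + 5×1.008 + 1×126.904 + 3×15.999 = 264.018 → 264.02 g/mol.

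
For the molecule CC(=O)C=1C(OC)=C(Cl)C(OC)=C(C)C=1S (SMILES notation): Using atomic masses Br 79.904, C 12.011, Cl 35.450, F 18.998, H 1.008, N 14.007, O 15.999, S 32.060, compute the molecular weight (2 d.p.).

260.73 g/mol

First, the molecular formula is C11H13ClO3S (counting implicit H from valence).
  C: 11 × 12.011 = 132.121
  Cl: 1 × 35.450 = 35.450
  H: 13 × 1.008 = 13.104
  O: 3 × 15.999 = 47.997
  S: 1 × 32.060 = 32.060
Sum: 11×12.011 + 1×35.450 + 13×1.008 + 3×15.999 + 1×32.060 = 260.732 → 260.73 g/mol.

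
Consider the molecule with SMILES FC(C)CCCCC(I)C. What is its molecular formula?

Walk through each heavy atom and fill implicit hydrogens from standard valence (C 4, N 3, O 2, S 2, halogen 1):
  atom 1: F (halogen, monovalent) → 0 H
  atom 2: C, bond orders sum to 3 (valence 4) → 1 H
  atom 3: C, bond orders sum to 1 (valence 4) → 3 H
  atom 4: C, bond orders sum to 2 (valence 4) → 2 H
  atom 5: C, bond orders sum to 2 (valence 4) → 2 H
  atom 6: C, bond orders sum to 2 (valence 4) → 2 H
  atom 7: C, bond orders sum to 2 (valence 4) → 2 H
  atom 8: C, bond orders sum to 3 (valence 4) → 1 H
  atom 9: I (halogen, monovalent) → 0 H
  atom 10: C, bond orders sum to 1 (valence 4) → 3 H
Totals → C:8, H:16, F:1, I:1.
In Hill order: C8H16FI.

C8H16FI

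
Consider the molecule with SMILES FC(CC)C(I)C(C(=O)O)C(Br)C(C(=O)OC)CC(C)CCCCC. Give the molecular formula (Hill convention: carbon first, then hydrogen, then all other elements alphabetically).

Walk through each heavy atom and fill implicit hydrogens from standard valence (C 4, N 3, O 2, S 2, halogen 1):
  atom 1: F (halogen, monovalent) → 0 H
  atom 2: C, bond orders sum to 3 (valence 4) → 1 H
  atom 3: C, bond orders sum to 2 (valence 4) → 2 H
  atom 4: C, bond orders sum to 1 (valence 4) → 3 H
  atom 5: C, bond orders sum to 3 (valence 4) → 1 H
  atom 6: I (halogen, monovalent) → 0 H
  atom 7: C, bond orders sum to 3 (valence 4) → 1 H
  atom 8: C, bond orders sum to 4 (valence 4) → 0 H
  atom 9: O, bond orders sum to 2 (valence 2) → 0 H
  atom 10: O, bond orders sum to 1 (valence 2) → 1 H
  atom 11: C, bond orders sum to 3 (valence 4) → 1 H
  atom 12: Br (halogen, monovalent) → 0 H
  atom 13: C, bond orders sum to 3 (valence 4) → 1 H
  atom 14: C, bond orders sum to 4 (valence 4) → 0 H
  atom 15: O, bond orders sum to 2 (valence 2) → 0 H
  atom 16: O, bond orders sum to 2 (valence 2) → 0 H
  atom 17: C, bond orders sum to 1 (valence 4) → 3 H
  atom 18: C, bond orders sum to 2 (valence 4) → 2 H
  atom 19: C, bond orders sum to 3 (valence 4) → 1 H
  atom 20: C, bond orders sum to 1 (valence 4) → 3 H
  atom 21: C, bond orders sum to 2 (valence 4) → 2 H
  atom 22: C, bond orders sum to 2 (valence 4) → 2 H
  atom 23: C, bond orders sum to 2 (valence 4) → 2 H
  atom 24: C, bond orders sum to 2 (valence 4) → 2 H
  atom 25: C, bond orders sum to 1 (valence 4) → 3 H
Totals → C:18, H:31, Br:1, F:1, I:1, O:4.

C18H31BrFIO4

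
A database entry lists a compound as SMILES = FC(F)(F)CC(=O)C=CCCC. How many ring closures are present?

In SMILES, each pair of matching ring-closure digits denotes one ring-closing bond; the number of such bonds equals the number of independent rings.
Ring-closure bonds here: 0.

0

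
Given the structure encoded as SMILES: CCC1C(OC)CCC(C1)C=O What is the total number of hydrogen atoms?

Walk through each heavy atom and fill implicit hydrogens from standard valence (C 4, N 3, O 2, S 2, halogen 1):
  atom 1: C, bond orders sum to 1 (valence 4) → 3 H
  atom 2: C, bond orders sum to 2 (valence 4) → 2 H
  atom 3: C, bond orders sum to 3 (valence 4) → 1 H
  atom 4: C, bond orders sum to 3 (valence 4) → 1 H
  atom 5: O, bond orders sum to 2 (valence 2) → 0 H
  atom 6: C, bond orders sum to 1 (valence 4) → 3 H
  atom 7: C, bond orders sum to 2 (valence 4) → 2 H
  atom 8: C, bond orders sum to 2 (valence 4) → 2 H
  atom 9: C, bond orders sum to 3 (valence 4) → 1 H
  atom 10: C, bond orders sum to 2 (valence 4) → 2 H
  atom 11: C, bond orders sum to 3 (valence 4) → 1 H
  atom 12: O, bond orders sum to 2 (valence 2) → 0 H
Total hydrogens: 18.

18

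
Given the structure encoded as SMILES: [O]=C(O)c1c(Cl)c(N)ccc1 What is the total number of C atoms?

Count every carbon token in the SMILES (each C, including those in ring-closure positions and inside branches).
Carbon count: 7.

7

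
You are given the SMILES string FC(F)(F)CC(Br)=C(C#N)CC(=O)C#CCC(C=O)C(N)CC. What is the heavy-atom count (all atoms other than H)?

23

Every atom symbol written in the SMILES (organic subset) is one heavy atom; implicit H are not written.
Heavy atoms by element → Br:1, C:15, F:3, N:2, O:2.
Total: 23.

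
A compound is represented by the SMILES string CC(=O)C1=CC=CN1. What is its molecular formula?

Walk through each heavy atom and fill implicit hydrogens from standard valence (C 4, N 3, O 2, S 2, halogen 1):
  atom 1: C, bond orders sum to 1 (valence 4) → 3 H
  atom 2: C, bond orders sum to 4 (valence 4) → 0 H
  atom 3: O, bond orders sum to 2 (valence 2) → 0 H
  atom 4: C, bond orders sum to 4 (valence 4) → 0 H
  atom 5: C, bond orders sum to 3 (valence 4) → 1 H
  atom 6: C, bond orders sum to 3 (valence 4) → 1 H
  atom 7: C, bond orders sum to 3 (valence 4) → 1 H
  atom 8: N, bond orders sum to 2 (valence 3) → 1 H
Totals → C:6, H:7, N:1, O:1.
In Hill order: C6H7NO.

C6H7NO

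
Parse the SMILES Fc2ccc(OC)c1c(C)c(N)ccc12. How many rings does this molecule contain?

2

In SMILES, each pair of matching ring-closure digits denotes one ring-closing bond; the number of such bonds equals the number of independent rings.
Ring-closure bonds here: 2.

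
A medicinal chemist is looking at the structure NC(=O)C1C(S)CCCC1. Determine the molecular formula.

C7H13NOS

Walk through each heavy atom and fill implicit hydrogens from standard valence (C 4, N 3, O 2, S 2, halogen 1):
  atom 1: N, bond orders sum to 1 (valence 3) → 2 H
  atom 2: C, bond orders sum to 4 (valence 4) → 0 H
  atom 3: O, bond orders sum to 2 (valence 2) → 0 H
  atom 4: C, bond orders sum to 3 (valence 4) → 1 H
  atom 5: C, bond orders sum to 3 (valence 4) → 1 H
  atom 6: S, bond orders sum to 1 (valence 2) → 1 H
  atom 7: C, bond orders sum to 2 (valence 4) → 2 H
  atom 8: C, bond orders sum to 2 (valence 4) → 2 H
  atom 9: C, bond orders sum to 2 (valence 4) → 2 H
  atom 10: C, bond orders sum to 2 (valence 4) → 2 H
Totals → C:7, H:13, N:1, O:1, S:1.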